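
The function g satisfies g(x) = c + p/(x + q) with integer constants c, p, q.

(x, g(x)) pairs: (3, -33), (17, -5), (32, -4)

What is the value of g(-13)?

-1

(g(x) − c)(x + q) = p for each data point; the three points give a linear system in c and q, then p follows.
Solving: c = -3, q = -2, p = -30, so g(x) = -3 − 30/(x − 2).
Then g(-13) = -3 − 30/(-15) = -1.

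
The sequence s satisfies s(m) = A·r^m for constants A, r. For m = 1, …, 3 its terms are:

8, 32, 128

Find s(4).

Consecutive ratio: 32/8 = 4, and 128/32 = 4, so r = 4.
Then A·4^1 = 8 gives A = 2, and s(m) = 2·4^m.
s(4) = 2·4^4 = 512.

512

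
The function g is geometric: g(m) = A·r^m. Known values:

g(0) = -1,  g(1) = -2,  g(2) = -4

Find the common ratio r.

2

Consecutive ratio: -2/(-1) = 2, and -4/(-2) = 2, so r = 2.
Then A·2^0 = -1 gives A = -1, and g(m) = -1·2^m.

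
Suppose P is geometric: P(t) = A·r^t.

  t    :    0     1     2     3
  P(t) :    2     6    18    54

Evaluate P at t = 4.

162

Consecutive ratio: 6/2 = 3, and 18/6 = 3, so r = 3.
Then A·3^0 = 2 gives A = 2, and P(t) = 2·3^t.
P(4) = 2·3^4 = 162.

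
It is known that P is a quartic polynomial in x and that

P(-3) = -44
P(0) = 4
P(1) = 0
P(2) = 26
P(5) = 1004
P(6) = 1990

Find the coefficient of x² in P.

Write P(x) = ax^4 + bx³ + cx² + dx + e; the 6 given values yield a linear system in the 5 coefficients.
Solving, P(x) = x^4 + 4x³ - 4x² - 5x + 4.
The coefficient of x² is -4.

-4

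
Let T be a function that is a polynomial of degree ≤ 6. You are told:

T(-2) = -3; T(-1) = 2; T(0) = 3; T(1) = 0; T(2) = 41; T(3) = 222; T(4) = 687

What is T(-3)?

First differences: 5, 1, -3, 41, 181, 465. Second differences: -4, -4, 44, 140, 284. Third differences: 0, 48, 96, 144. Fourth differences: 48, 48, 48.
Level-4 differences are constant, so T has degree 4.
Fitting a degree-4 polynomial gives T(m) = 2m^4 + 4m³ - 4m² - 5m + 3.
Then T(-3) = 36.

36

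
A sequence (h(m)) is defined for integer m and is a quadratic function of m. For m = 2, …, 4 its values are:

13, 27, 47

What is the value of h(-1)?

7

Write h(m) = am² + bm + c; the 3 given values yield a linear system in the 3 coefficients.
Solving, h(m) = 3m² - m + 3.
Then h(-1) = 7.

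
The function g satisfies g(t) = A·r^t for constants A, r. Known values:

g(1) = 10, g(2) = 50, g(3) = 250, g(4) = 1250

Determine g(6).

31250

Consecutive ratio: 50/10 = 5, and 250/50 = 5, so r = 5.
Then A·5^1 = 10 gives A = 2, and g(t) = 2·5^t.
g(6) = 2·5^6 = 31250.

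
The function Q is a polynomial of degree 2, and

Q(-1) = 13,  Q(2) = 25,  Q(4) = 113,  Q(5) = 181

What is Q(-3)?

Write Q(n) = an² + bn + c; the 4 given values yield a linear system in the 3 coefficients.
Solving, Q(n) = 8n² - 4n + 1.
Then Q(-3) = 85.

85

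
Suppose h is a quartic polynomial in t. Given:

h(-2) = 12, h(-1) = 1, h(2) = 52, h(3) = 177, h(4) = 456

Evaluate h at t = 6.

1884

Write h(t) = at^4 + bt³ + ct² + dt + e; the 5 given values yield a linear system in the 5 coefficients.
Solving, h(t) = t^4 + 2t³ + 4t² + 2t.
Then h(6) = 1884.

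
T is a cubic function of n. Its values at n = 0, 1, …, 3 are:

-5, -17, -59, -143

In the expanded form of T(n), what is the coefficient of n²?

Write T(n) = an³ + bn² + cn + d; the 4 given values yield a linear system in the 4 coefficients.
Solving, T(n) = -2n³ - 9n² - n - 5.
The coefficient of n² is -9.

-9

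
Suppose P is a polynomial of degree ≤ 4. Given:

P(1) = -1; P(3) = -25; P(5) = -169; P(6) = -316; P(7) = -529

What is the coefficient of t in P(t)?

Write P(t) = at^4 + bt³ + ct² + dt + e; the 5 given values yield a linear system in the 5 coefficients.
Solving, the leading coefficient vanishes, and P(t) = -2t³ + 3t² + 2t - 4.
The coefficient of t is 2.

2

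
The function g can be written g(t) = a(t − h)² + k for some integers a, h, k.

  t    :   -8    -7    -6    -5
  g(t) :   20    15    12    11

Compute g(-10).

First differences -5, -3, -1; second difference 2 = 2a, so a = 1.
Expanding, the t-coefficient is −2ah = -2h; matching it to the data gives h = -5, and then k = 11.
So g(t) = 1(t + 5)² + 11.
g(-10) = 1·(-5)² + 11 = 36.

36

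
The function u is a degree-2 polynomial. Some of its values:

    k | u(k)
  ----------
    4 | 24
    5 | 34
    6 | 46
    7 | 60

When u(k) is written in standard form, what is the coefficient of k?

Write u(k) = ak² + bk + c; the 4 given values yield a linear system in the 3 coefficients.
Solving, u(k) = k² + k + 4.
The coefficient of k is 1.

1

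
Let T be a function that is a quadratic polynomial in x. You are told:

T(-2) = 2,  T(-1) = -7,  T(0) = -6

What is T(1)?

Write T(x) = ax² + bx + c; the 3 given values yield a linear system in the 3 coefficients.
Solving, T(x) = 5x² + 6x - 6.
Then T(1) = 5.

5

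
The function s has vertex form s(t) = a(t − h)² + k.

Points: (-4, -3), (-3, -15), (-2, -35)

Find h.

First differences -12, -20; second difference -8 = 2a, so a = -4.
Expanding, the t-coefficient is −2ah = 8h; matching it to the data gives h = -5, and then k = 1.
So s(t) = -4(t + 5)² + 1.
Hence h = -5.

-5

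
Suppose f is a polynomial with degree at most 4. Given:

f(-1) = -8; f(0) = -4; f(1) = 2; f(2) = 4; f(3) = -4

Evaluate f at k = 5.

-74

Write f(k) = ak^4 + bk³ + ck² + dk + e; the 5 given values yield a linear system in the 5 coefficients.
Solving, the leading coefficient vanishes, and f(k) = -k³ + k² + 6k - 4.
Then f(5) = -74.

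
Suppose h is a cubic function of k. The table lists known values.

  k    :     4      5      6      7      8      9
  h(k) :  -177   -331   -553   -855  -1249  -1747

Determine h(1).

-3

Write h(k) = ak³ + bk² + ck + d; the 6 given values yield a linear system in the 4 coefficients.
Solving, h(k) = -2k³ - 4k² + 4k - 1.
Then h(1) = -3.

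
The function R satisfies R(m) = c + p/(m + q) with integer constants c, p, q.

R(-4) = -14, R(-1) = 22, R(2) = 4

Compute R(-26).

-3

(R(m) − c)(m + q) = p for each data point; the three points give a linear system in c and q, then p follows.
Solving: c = -2, q = 2, p = 24, so R(m) = -2 + 24/(m + 2).
Then R(-26) = -2 + 24/(-24) = -3.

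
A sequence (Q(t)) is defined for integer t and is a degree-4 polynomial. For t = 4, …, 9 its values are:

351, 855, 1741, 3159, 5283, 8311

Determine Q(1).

-9

Write Q(t) = at^4 + bt³ + ct² + dt + e; the 6 given values yield a linear system in the 5 coefficients.
Solving, Q(t) = t^4 + 3t³ - 5t² - 3t - 5.
Then Q(1) = -9.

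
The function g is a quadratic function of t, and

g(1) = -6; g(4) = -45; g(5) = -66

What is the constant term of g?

-1

Write g(t) = at² + bt + c; the 3 given values yield a linear system in the 3 coefficients.
Solving, g(t) = -2t² - 3t - 1.
The constant term is g(0) = -1.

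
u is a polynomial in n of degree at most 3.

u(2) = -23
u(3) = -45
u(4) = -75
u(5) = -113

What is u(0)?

First differences: -22, -30, -38. Second differences: -8, -8.
Level-2 differences are constant, so u has degree 2.
Fitting a degree-2 polynomial gives u(n) = -4n² - 2n - 3.
Then u(0) = -3.

-3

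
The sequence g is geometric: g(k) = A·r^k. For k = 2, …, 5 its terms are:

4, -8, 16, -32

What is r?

-2

Consecutive ratio: -8/4 = -2, and 16/(-8) = -2, so r = -2.
Then A·(-2)^2 = 4 gives A = 1, and g(k) = 1·(-2)^k.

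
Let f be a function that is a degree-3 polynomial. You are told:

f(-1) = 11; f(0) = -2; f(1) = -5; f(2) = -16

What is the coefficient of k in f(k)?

Write f(k) = ak³ + bk² + ck + d; the 4 given values yield a linear system in the 4 coefficients.
Solving, f(k) = -3k³ + 5k² - 5k - 2.
The coefficient of k is -5.

-5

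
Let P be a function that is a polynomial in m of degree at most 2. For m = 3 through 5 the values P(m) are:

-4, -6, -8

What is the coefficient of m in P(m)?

-2

Write P(m) = am² + bm + c; the 3 given values yield a linear system in the 3 coefficients.
Solving, the leading coefficient vanishes, and P(m) = -2m + 2.
The coefficient of m is -2.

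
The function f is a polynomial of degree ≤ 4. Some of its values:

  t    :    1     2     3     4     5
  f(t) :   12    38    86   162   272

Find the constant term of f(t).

2

First differences: 26, 48, 76, 110. Second differences: 22, 28, 34. Third differences: 6, 6.
Level-3 differences are constant, so f has degree 3.
Fitting a degree-3 polynomial gives f(t) = t³ + 5t² + 4t + 2.
The constant term is f(0) = 2.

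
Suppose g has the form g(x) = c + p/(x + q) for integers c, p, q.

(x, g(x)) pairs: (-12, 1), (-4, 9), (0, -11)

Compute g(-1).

-21

(g(x) − c)(x + q) = p for each data point; the three points give a linear system in c and q, then p follows.
Solving: c = -1, q = 2, p = -20, so g(x) = -1 − 20/(x + 2).
Then g(-1) = -1 − 20/1 = -21.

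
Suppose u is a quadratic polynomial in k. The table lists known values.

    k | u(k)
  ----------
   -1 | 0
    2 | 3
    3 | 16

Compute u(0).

-5

Write u(k) = ak² + bk + c; the 3 given values yield a linear system in the 3 coefficients.
Solving, u(k) = 3k² - 2k - 5.
Then u(0) = -5.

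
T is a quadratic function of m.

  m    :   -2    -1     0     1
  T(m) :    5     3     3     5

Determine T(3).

15

Write T(m) = am² + bm + c; the 4 given values yield a linear system in the 3 coefficients.
Solving, T(m) = m² + m + 3.
Then T(3) = 15.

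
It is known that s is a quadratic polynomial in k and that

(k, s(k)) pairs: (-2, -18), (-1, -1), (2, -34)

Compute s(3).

-73

Write s(k) = ak² + bk + c; the 3 given values yield a linear system in the 3 coefficients.
Solving, s(k) = -7k² - 4k + 2.
Then s(3) = -73.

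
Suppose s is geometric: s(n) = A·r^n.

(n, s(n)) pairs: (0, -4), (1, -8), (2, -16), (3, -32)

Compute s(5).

-128

Consecutive ratio: -8/(-4) = 2, and -16/(-8) = 2, so r = 2.
Then A·2^0 = -4 gives A = -4, and s(n) = -4·2^n.
s(5) = -4·2^5 = -128.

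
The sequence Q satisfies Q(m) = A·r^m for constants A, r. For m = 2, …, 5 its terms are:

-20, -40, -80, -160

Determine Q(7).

-640

Consecutive ratio: -40/(-20) = 2, and -80/(-40) = 2, so r = 2.
Then A·2^2 = -20 gives A = -5, and Q(m) = -5·2^m.
Q(7) = -5·2^7 = -640.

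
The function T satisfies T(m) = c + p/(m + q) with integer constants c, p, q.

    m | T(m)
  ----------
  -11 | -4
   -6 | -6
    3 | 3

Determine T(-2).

(T(m) − c)(m + q) = p for each data point; the three points give a linear system in c and q, then p follows.
Solving: c = -2, q = 1, p = 20, so T(m) = -2 + 20/(m + 1).
Then T(-2) = -2 + 20/(-1) = -22.

-22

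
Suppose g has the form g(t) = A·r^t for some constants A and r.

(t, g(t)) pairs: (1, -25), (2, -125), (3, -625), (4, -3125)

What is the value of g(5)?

Consecutive ratio: -125/(-25) = 5, and -625/(-125) = 5, so r = 5.
Then A·5^1 = -25 gives A = -5, and g(t) = -5·5^t.
g(5) = -5·5^5 = -15625.

-15625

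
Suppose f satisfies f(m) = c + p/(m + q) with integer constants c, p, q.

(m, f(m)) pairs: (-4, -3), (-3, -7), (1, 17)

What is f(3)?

11

(f(m) − c)(m + q) = p for each data point; the three points give a linear system in c and q, then p follows.
Solving: c = 5, q = 1, p = 24, so f(m) = 5 + 24/(m + 1).
Then f(3) = 5 + 24/4 = 11.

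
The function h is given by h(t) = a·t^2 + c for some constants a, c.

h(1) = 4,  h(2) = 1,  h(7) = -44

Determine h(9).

From h(1) = 4 and h(2) = 1: 1a + c = 4 and 4a + c = 1.
Subtracting: 3a = -3, so a = -1; then c = 4 − (-1)·1 = 5.
So h(t) = -1t² + 5, and h(9) = -76.

-76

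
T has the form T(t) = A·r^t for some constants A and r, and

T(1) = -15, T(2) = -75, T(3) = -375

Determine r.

5

Consecutive ratio: -75/(-15) = 5, and -375/(-75) = 5, so r = 5.
Then A·5^1 = -15 gives A = -3, and T(t) = -3·5^t.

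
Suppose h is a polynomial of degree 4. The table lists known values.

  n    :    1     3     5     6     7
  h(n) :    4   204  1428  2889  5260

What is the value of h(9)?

14052

Write h(n) = an^4 + bn³ + cn² + dn + e; the 5 given values yield a linear system in the 5 coefficients.
Solving, h(n) = 2n^4 + n³ + 3n² - 5n + 3.
Then h(9) = 14052.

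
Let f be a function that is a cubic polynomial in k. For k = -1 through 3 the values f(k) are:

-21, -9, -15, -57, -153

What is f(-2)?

-33

First differences: 12, -6, -42, -96. Second differences: -18, -36, -54. Third differences: -18, -18.
Level-3 differences are constant, so f has degree 3.
Fitting a degree-3 polynomial gives f(k) = -3k³ - 9k² + 6k - 9.
Then f(-2) = -33.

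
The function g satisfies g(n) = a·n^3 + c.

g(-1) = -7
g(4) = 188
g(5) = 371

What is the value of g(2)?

20

From g(-1) = -7 and g(4) = 188: -1a + c = -7 and 64a + c = 188.
Subtracting: 65a = 195, so a = 3; then c = -7 − 3·(-1) = -4.
So g(n) = 3n³ − 4, and g(2) = 20.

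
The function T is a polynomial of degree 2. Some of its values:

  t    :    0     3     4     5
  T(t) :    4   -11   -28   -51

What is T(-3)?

Write T(t) = at² + bt + c; the 4 given values yield a linear system in the 3 coefficients.
Solving, T(t) = -3t² + 4t + 4.
Then T(-3) = -35.

-35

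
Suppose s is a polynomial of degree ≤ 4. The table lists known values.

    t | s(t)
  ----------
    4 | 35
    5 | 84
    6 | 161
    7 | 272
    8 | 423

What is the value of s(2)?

First differences: 49, 77, 111, 151. Second differences: 28, 34, 40. Third differences: 6, 6.
Level-3 differences are constant, so s has degree 3.
Fitting a degree-3 polynomial gives s(t) = t³ - t² - 3t - 1.
Then s(2) = -3.

-3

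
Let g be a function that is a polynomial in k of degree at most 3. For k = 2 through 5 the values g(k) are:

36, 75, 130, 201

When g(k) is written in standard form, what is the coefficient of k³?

First differences: 39, 55, 71. Second differences: 16, 16.
Level-2 differences are constant, so g has degree 2.
Fitting a degree-2 polynomial gives g(k) = 8k² - k + 6.
The coefficient of k³ is 0.

0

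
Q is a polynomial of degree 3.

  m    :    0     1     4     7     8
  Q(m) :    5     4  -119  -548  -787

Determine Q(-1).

Write Q(m) = am³ + bm² + cm + d; the 5 given values yield a linear system in the 4 coefficients.
Solving, Q(m) = -m³ - 5m² + 5m + 5.
Then Q(-1) = -4.

-4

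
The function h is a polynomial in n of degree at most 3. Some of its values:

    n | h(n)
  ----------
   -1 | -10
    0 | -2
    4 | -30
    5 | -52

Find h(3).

-14

Write h(n) = an³ + bn² + cn + d; the 4 given values yield a linear system in the 4 coefficients.
Solving, the leading coefficient vanishes, and h(n) = -3n² + 5n - 2.
Then h(3) = -14.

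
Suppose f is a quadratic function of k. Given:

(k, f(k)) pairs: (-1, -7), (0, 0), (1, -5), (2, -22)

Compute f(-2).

First differences: 7, -5, -17. Second differences: -12, -12.
Level-2 differences are constant, so f has degree 2.
Fitting a degree-2 polynomial gives f(k) = -6k² + k.
Then f(-2) = -26.

-26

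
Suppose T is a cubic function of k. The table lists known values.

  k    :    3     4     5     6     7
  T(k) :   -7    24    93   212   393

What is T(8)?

648

First differences: 31, 69, 119, 181. Second differences: 38, 50, 62. Third differences: 12, 12.
Level-3 differences are constant, so T has degree 3.
Fitting a degree-3 polynomial gives T(k) = 2k³ - 5k² - 8k + 8.
Then T(8) = 648.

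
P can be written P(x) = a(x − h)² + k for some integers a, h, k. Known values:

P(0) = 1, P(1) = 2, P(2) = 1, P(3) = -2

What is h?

1

First differences 1, -1, -3; second difference -2 = 2a, so a = -1.
Expanding, the x-coefficient is −2ah = 2h; matching it to the data gives h = 1, and then k = 2.
So P(x) = -1(x − 1)² + 2.
Hence h = 1.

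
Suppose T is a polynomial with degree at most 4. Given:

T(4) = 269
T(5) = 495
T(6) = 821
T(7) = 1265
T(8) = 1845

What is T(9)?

2579

Write T(t) = at^4 + bt³ + ct² + dt + e; the 5 given values yield a linear system in the 5 coefficients.
Solving, the leading coefficient vanishes, and T(t) = 3t³ + 5t² - 2t + 5.
Then T(9) = 2579.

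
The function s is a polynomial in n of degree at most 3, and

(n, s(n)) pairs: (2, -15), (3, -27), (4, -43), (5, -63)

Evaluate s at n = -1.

First differences: -12, -16, -20. Second differences: -4, -4.
Level-2 differences are constant, so s has degree 2.
Fitting a degree-2 polynomial gives s(n) = -2n² - 2n - 3.
Then s(-1) = -3.

-3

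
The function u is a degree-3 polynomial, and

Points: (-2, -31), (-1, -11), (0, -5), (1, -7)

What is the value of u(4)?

-1

Write u(t) = at³ + bt² + ct + d; the 4 given values yield a linear system in the 4 coefficients.
Solving, u(t) = t³ - 4t² + t - 5.
Then u(4) = -1.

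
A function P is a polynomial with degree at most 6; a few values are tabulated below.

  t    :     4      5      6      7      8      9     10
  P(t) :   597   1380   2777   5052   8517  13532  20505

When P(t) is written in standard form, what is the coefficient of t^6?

0

First differences: 783, 1397, 2275, 3465, 5015, 6973. Second differences: 614, 878, 1190, 1550, 1958. Third differences: 264, 312, 360, 408. Fourth differences: 48, 48, 48.
Level-4 differences are constant, so P has degree 4.
Fitting a degree-4 polynomial gives P(t) = 2t^4 + 5t² + 5.
The coefficient of t^6 is 0.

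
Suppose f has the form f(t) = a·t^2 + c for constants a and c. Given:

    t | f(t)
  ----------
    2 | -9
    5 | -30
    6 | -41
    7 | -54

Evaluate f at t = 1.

From f(2) = -9 and f(5) = -30: 4a + c = -9 and 25a + c = -30.
Subtracting: 21a = -21, so a = -1; then c = -9 − (-1)·4 = -5.
So f(t) = -1t² − 5, and f(1) = -6.

-6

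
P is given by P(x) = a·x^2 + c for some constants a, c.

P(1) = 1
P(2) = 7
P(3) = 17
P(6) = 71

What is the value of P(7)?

97

From P(1) = 1 and P(2) = 7: 1a + c = 1 and 4a + c = 7.
Subtracting: 3a = 6, so a = 2; then c = 1 − 2·1 = -1.
So P(x) = 2x² − 1, and P(7) = 97.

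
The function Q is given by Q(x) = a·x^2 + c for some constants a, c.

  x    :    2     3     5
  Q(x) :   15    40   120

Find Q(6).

From Q(2) = 15 and Q(3) = 40: 4a + c = 15 and 9a + c = 40.
Subtracting: 5a = 25, so a = 5; then c = 15 − 5·4 = -5.
So Q(x) = 5x² − 5, and Q(6) = 175.

175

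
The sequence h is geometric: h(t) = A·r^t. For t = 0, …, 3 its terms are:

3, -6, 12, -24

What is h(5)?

-96

Consecutive ratio: -6/3 = -2, and 12/(-6) = -2, so r = -2.
Then A·(-2)^0 = 3 gives A = 3, and h(t) = 3·(-2)^t.
h(5) = 3·(-2)^5 = -96.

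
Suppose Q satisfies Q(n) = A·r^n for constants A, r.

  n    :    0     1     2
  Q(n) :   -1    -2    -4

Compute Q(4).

-16

Consecutive ratio: -2/(-1) = 2, and -4/(-2) = 2, so r = 2.
Then A·2^0 = -1 gives A = -1, and Q(n) = -1·2^n.
Q(4) = -1·2^4 = -16.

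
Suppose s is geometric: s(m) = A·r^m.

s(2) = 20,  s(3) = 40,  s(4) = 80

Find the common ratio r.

2

Consecutive ratio: 40/20 = 2, and 80/40 = 2, so r = 2.
Then A·2^2 = 20 gives A = 5, and s(m) = 5·2^m.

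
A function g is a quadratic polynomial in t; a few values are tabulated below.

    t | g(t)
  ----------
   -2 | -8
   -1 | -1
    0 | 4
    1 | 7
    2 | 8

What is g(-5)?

Write g(t) = at² + bt + c; the 5 given values yield a linear system in the 3 coefficients.
Solving, g(t) = -t² + 4t + 4.
Then g(-5) = -41.

-41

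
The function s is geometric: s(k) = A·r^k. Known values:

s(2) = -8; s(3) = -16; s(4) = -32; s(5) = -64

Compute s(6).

Consecutive ratio: -16/(-8) = 2, and -32/(-16) = 2, so r = 2.
Then A·2^2 = -8 gives A = -2, and s(k) = -2·2^k.
s(6) = -2·2^6 = -128.

-128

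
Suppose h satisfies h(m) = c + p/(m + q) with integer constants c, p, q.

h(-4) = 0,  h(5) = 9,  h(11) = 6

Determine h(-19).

(h(m) − c)(m + q) = p for each data point; the three points give a linear system in c and q, then p follows.
Solving: c = 4, q = -1, p = 20, so h(m) = 4 + 20/(m − 1).
Then h(-19) = 4 + 20/(-20) = 3.

3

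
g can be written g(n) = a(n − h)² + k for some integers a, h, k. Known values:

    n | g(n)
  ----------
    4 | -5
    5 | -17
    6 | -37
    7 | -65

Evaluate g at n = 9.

-145

First differences -12, -20, -28; second difference -8 = 2a, so a = -4.
Expanding, the n-coefficient is −2ah = 8h; matching it to the data gives h = 3, and then k = -1.
So g(n) = -4(n − 3)² − 1.
g(9) = -4·6² − 1 = -145.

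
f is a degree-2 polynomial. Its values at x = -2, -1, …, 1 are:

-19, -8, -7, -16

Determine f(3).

-64

First differences: 11, 1, -9. Second differences: -10, -10.
Level-2 differences are constant, so f has degree 2.
Fitting a degree-2 polynomial gives f(x) = -5x² - 4x - 7.
Then f(3) = -64.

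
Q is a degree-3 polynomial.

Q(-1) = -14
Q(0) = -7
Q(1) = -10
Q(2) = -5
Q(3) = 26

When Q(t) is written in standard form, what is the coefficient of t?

First differences: 7, -3, 5, 31. Second differences: -10, 8, 26. Third differences: 18, 18.
Level-3 differences are constant, so Q has degree 3.
Fitting a degree-3 polynomial gives Q(t) = 3t³ - 5t² - t - 7.
The coefficient of t is -1.

-1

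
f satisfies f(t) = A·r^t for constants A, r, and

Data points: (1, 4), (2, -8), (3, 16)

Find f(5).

Consecutive ratio: -8/4 = -2, and 16/(-8) = -2, so r = -2.
Then A·(-2)^1 = 4 gives A = -2, and f(t) = -2·(-2)^t.
f(5) = -2·(-2)^5 = 64.

64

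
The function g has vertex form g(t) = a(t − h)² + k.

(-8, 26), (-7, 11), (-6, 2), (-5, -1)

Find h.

-5

First differences -15, -9, -3; second difference 6 = 2a, so a = 3.
Expanding, the t-coefficient is −2ah = -6h; matching it to the data gives h = -5, and then k = -1.
So g(t) = 3(t + 5)² − 1.
Hence h = -5.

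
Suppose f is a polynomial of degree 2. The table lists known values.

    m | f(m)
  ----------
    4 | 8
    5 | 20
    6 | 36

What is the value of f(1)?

Write f(m) = am² + bm + c; the 3 given values yield a linear system in the 3 coefficients.
Solving, f(m) = 2m² - 6m.
Then f(1) = -4.

-4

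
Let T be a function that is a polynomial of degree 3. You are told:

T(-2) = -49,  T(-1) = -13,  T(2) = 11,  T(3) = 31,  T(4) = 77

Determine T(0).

1

Write T(x) = ax³ + bx² + cx + d; the 5 given values yield a linear system in the 4 coefficients.
Solving, T(x) = 2x³ - 5x² + 7x + 1.
Then T(0) = 1.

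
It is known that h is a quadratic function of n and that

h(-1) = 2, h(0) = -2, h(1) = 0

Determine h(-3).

28

Write h(n) = an² + bn + c; the 3 given values yield a linear system in the 3 coefficients.
Solving, h(n) = 3n² - n - 2.
Then h(-3) = 28.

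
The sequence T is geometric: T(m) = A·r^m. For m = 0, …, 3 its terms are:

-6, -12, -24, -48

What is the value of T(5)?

Consecutive ratio: -12/(-6) = 2, and -24/(-12) = 2, so r = 2.
Then A·2^0 = -6 gives A = -6, and T(m) = -6·2^m.
T(5) = -6·2^5 = -192.

-192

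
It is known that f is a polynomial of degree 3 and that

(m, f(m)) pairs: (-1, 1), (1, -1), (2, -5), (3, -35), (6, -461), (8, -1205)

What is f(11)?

-3371

Write f(m) = am³ + bm² + cm + d; the 6 given values yield a linear system in the 4 coefficients.
Solving, f(m) = -3m³ + 5m² + 2m - 5.
Then f(11) = -3371.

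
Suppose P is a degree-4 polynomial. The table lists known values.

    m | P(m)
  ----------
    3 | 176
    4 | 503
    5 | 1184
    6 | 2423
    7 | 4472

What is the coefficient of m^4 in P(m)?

2

Write P(m) = am^4 + bm³ + cm² + dm + e; the 5 given values yield a linear system in the 5 coefficients.
Solving, P(m) = 2m^4 - 2m³ + 7m² + 2m - 1.
The coefficient of m^4 is 2.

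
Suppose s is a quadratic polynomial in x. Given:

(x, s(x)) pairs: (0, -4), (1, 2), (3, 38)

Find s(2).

16

Write s(x) = ax² + bx + c; the 3 given values yield a linear system in the 3 coefficients.
Solving, s(x) = 4x² + 2x - 4.
Then s(2) = 16.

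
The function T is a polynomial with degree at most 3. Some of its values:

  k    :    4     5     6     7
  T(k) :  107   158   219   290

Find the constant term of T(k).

3

Write T(k) = ak³ + bk² + ck + d; the 4 given values yield a linear system in the 4 coefficients.
Solving, the leading coefficient vanishes, and T(k) = 5k² + 6k + 3.
The constant term is T(0) = 3.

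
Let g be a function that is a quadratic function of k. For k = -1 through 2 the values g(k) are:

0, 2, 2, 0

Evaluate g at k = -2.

-4

First differences: 2, 0, -2. Second differences: -2, -2.
Level-2 differences are constant, so g has degree 2.
Fitting a degree-2 polynomial gives g(k) = -k² + k + 2.
Then g(-2) = -4.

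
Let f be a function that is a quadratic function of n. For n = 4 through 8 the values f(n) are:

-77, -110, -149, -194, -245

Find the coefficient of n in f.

First differences: -33, -39, -45, -51. Second differences: -6, -6, -6.
Level-2 differences are constant, so f has degree 2.
Fitting a degree-2 polynomial gives f(n) = -3n² - 6n - 5.
The coefficient of n is -6.

-6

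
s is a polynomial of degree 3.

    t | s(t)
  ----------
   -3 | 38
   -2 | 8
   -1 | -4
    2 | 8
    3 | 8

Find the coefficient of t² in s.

3

Write s(t) = at³ + bt² + ct + d; the 5 given values yield a linear system in the 4 coefficients.
Solving, s(t) = -t³ + 3t² + 4t - 4.
The coefficient of t² is 3.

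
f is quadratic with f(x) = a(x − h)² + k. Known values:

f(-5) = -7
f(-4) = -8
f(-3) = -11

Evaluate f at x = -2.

First differences -1, -3; second difference -2 = 2a, so a = -1.
Expanding, the x-coefficient is −2ah = 2h; matching it to the data gives h = -5, and then k = -7.
So f(x) = -1(x + 5)² − 7.
f(-2) = -1·3² − 7 = -16.

-16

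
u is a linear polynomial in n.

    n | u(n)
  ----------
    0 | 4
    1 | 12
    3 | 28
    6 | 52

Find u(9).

76

Write u(n) = an + b; the 4 given values yield a linear system in the 2 coefficients.
Solving, u(n) = 8n + 4.
Then u(9) = 76.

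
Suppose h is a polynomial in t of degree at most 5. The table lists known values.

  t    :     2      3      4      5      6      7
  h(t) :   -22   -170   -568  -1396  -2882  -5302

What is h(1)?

8

First differences: -148, -398, -828, -1486, -2420. Second differences: -250, -430, -658, -934. Third differences: -180, -228, -276. Fourth differences: -48, -48.
Level-4 differences are constant, so h has degree 4.
Fitting a degree-4 polynomial gives h(t) = -2t^4 - 2t³ + 3t² + 5t + 4.
Then h(1) = 8.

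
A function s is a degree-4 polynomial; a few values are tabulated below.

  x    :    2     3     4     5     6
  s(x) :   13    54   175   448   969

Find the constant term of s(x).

3

Write s(x) = ax^4 + bx³ + cx² + dx + e; the 5 given values yield a linear system in the 5 coefficients.
Solving, s(x) = x^4 - 2x³ + 3x² - x + 3.
The constant term is s(0) = 3.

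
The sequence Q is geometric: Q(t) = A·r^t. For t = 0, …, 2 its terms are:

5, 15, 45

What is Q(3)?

Consecutive ratio: 15/5 = 3, and 45/15 = 3, so r = 3.
Then A·3^0 = 5 gives A = 5, and Q(t) = 5·3^t.
Q(3) = 5·3^3 = 135.

135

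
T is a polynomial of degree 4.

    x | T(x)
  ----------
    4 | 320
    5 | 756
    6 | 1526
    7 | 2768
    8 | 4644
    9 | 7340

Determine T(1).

-4

Write T(x) = ax^4 + bx³ + cx² + dx + e; the 6 given values yield a linear system in the 5 coefficients.
Solving, T(x) = x^4 + x³ + x² - 3x - 4.
Then T(1) = -4.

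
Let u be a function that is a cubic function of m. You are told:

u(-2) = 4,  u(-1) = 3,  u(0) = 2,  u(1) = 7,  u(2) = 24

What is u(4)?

118

First differences: -1, -1, 5, 17. Second differences: 0, 6, 12. Third differences: 6, 6.
Level-3 differences are constant, so u has degree 3.
Fitting a degree-3 polynomial gives u(m) = m³ + 3m² + m + 2.
Then u(4) = 118.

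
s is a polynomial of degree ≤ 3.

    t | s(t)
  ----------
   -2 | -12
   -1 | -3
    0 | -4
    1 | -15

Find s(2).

-36

First differences: 9, -1, -11. Second differences: -10, -10.
Level-2 differences are constant, so s has degree 2.
Fitting a degree-2 polynomial gives s(t) = -5t² - 6t - 4.
Then s(2) = -36.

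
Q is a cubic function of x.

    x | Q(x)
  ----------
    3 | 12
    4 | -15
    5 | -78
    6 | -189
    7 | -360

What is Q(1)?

6

First differences: -27, -63, -111, -171. Second differences: -36, -48, -60. Third differences: -12, -12.
Level-3 differences are constant, so Q has degree 3.
Fitting a degree-3 polynomial gives Q(x) = -2x³ + 6x² + 5x - 3.
Then Q(1) = 6.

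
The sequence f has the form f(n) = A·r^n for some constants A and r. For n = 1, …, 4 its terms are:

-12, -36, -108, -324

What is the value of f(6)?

-2916

Consecutive ratio: -36/(-12) = 3, and -108/(-36) = 3, so r = 3.
Then A·3^1 = -12 gives A = -4, and f(n) = -4·3^n.
f(6) = -4·3^6 = -2916.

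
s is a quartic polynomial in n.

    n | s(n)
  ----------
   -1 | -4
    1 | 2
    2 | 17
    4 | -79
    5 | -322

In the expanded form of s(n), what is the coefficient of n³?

Write s(n) = an^4 + bn³ + cn² + dn + e; the 5 given values yield a linear system in the 5 coefficients.
Solving, s(n) = -n^4 + n³ + 7n² + 2n - 7.
The coefficient of n³ is 1.

1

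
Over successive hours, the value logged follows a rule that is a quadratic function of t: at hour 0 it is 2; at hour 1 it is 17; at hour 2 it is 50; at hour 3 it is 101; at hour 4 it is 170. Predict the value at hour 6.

Write the value at t as g(t).
First differences: 15, 33, 51, 69. Second differences: 18, 18, 18.
Level-2 differences are constant, so g has degree 2.
Fitting a degree-2 polynomial gives g(t) = 9t² + 6t + 2.
Then g(6) = 362.

362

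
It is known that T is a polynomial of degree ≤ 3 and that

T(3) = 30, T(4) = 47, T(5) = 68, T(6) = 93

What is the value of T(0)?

First differences: 17, 21, 25. Second differences: 4, 4.
Level-2 differences are constant, so T has degree 2.
Fitting a degree-2 polynomial gives T(m) = 2m² + 3m + 3.
Then T(0) = 3.

3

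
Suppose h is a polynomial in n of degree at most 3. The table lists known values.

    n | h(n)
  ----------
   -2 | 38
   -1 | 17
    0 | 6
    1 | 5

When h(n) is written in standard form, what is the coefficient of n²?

Write h(n) = an³ + bn² + cn + d; the 4 given values yield a linear system in the 4 coefficients.
Solving, the leading coefficient vanishes, and h(n) = 5n² - 6n + 6.
The coefficient of n² is 5.

5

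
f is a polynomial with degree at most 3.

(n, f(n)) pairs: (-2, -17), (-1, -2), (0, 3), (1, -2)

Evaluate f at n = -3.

-42

Write f(n) = an³ + bn² + cn + d; the 4 given values yield a linear system in the 4 coefficients.
Solving, the leading coefficient vanishes, and f(n) = -5n² + 3.
Then f(-3) = -42.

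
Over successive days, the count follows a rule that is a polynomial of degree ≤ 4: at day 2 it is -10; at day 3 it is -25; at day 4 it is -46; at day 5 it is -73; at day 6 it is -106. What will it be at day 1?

-1

Write the value at m as P(m).
First differences: -15, -21, -27, -33. Second differences: -6, -6, -6.
Level-2 differences are constant, so P has degree 2.
Fitting a degree-2 polynomial gives P(m) = -3m² + 2.
Then P(1) = -1.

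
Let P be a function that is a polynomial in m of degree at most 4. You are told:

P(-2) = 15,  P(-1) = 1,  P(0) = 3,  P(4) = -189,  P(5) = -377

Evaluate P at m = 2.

-17

Write P(m) = am^4 + bm³ + cm² + dm + e; the 5 given values yield a linear system in the 5 coefficients.
Solving, the leading coefficient vanishes, and P(m) = -3m³ - m² + 4m + 3.
Then P(2) = -17.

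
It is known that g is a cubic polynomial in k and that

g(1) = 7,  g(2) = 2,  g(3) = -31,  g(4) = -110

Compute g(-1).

Write g(k) = ak³ + bk² + ck + d; the 4 given values yield a linear system in the 4 coefficients.
Solving, g(k) = -3k³ + 4k² + 4k + 2.
Then g(-1) = 5.

5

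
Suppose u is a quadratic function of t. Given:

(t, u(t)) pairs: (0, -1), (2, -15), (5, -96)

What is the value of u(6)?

Write u(t) = at² + bt + c; the 3 given values yield a linear system in the 3 coefficients.
Solving, u(t) = -4t² + t - 1.
Then u(6) = -139.

-139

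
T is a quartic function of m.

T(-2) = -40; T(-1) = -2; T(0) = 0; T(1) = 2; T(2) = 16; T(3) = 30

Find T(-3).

First differences: 38, 2, 2, 14, 14. Second differences: -36, 0, 12, 0. Third differences: 36, 12, -12. Fourth differences: -24, -24.
Level-4 differences are constant, so T has degree 4.
Fitting a degree-4 polynomial gives T(m) = -m^4 + 4m³ + m² - 2m.
Then T(-3) = -174.

-174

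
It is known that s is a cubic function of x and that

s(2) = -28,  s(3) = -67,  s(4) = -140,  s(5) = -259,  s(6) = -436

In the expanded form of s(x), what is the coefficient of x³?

-2

First differences: -39, -73, -119, -177. Second differences: -34, -46, -58. Third differences: -12, -12.
Level-3 differences are constant, so s has degree 3.
Fitting a degree-3 polynomial gives s(x) = -2x³ + x² - 6x - 4.
The coefficient of x³ is -2.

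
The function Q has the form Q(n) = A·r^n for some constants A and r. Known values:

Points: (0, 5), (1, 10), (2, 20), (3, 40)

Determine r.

2

Consecutive ratio: 10/5 = 2, and 20/10 = 2, so r = 2.
Then A·2^0 = 5 gives A = 5, and Q(n) = 5·2^n.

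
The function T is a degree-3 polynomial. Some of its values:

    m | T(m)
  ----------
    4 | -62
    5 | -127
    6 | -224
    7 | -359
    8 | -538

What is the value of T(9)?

Write T(m) = am³ + bm² + cm + d; the 5 given values yield a linear system in the 4 coefficients.
Solving, T(m) = -m³ - m² + 5m - 2.
Then T(9) = -767.

-767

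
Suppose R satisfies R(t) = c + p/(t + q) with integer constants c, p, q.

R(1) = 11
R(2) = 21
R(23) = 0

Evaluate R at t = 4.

-19

(R(t) − c)(t + q) = p for each data point; the three points give a linear system in c and q, then p follows.
Solving: c = 1, q = -3, p = -20, so R(t) = 1 − 20/(t − 3).
Then R(4) = 1 − 20/1 = -19.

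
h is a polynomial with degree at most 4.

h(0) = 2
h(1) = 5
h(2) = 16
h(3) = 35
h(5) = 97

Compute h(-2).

Write h(k) = ak^4 + bk³ + ck² + dk + e; the 5 given values yield a linear system in the 5 coefficients.
Solving, the top 2 coefficients vanish, and h(k) = 4k² - k + 2.
Then h(-2) = 20.

20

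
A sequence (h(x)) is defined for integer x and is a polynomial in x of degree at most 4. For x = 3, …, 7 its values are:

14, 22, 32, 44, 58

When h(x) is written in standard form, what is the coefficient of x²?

1

First differences: 8, 10, 12, 14. Second differences: 2, 2, 2.
Level-2 differences are constant, so h has degree 2.
Fitting a degree-2 polynomial gives h(x) = x² + x + 2.
The coefficient of x² is 1.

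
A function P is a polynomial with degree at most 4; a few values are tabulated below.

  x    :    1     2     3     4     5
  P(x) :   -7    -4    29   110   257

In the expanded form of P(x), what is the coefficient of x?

-9

First differences: 3, 33, 81, 147. Second differences: 30, 48, 66. Third differences: 18, 18.
Level-3 differences are constant, so P has degree 3.
Fitting a degree-3 polynomial gives P(x) = 3x³ - 3x² - 9x + 2.
The coefficient of x is -9.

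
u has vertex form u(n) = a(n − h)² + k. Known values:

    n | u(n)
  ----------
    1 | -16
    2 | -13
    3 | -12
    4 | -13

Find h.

First differences 3, 1, -1; second difference -2 = 2a, so a = -1.
Expanding, the n-coefficient is −2ah = 2h; matching it to the data gives h = 3, and then k = -12.
So u(n) = -1(n − 3)² − 12.
Hence h = 3.

3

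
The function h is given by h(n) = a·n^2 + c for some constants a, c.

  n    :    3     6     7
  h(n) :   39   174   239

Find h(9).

From h(3) = 39 and h(6) = 174: 9a + c = 39 and 36a + c = 174.
Subtracting: 27a = 135, so a = 5; then c = 39 − 5·9 = -6.
So h(n) = 5n² − 6, and h(9) = 399.

399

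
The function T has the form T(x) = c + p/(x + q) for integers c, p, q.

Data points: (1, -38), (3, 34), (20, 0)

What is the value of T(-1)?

(T(x) − c)(x + q) = p for each data point; the three points give a linear system in c and q, then p follows.
Solving: c = -2, q = -2, p = 36, so T(x) = -2 + 36/(x − 2).
Then T(-1) = -2 + 36/(-3) = -14.

-14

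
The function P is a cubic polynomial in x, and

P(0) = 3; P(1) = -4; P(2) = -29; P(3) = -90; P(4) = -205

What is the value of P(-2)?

35

Write P(x) = ax³ + bx² + cx + d; the 5 given values yield a linear system in the 4 coefficients.
Solving, P(x) = -3x³ - 4x + 3.
Then P(-2) = 35.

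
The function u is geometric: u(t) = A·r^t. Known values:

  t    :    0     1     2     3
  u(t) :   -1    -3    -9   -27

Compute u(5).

-243

Consecutive ratio: -3/(-1) = 3, and -9/(-3) = 3, so r = 3.
Then A·3^0 = -1 gives A = -1, and u(t) = -1·3^t.
u(5) = -1·3^5 = -243.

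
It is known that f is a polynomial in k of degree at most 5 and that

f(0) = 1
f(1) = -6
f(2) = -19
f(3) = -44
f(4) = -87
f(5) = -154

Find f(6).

-251

First differences: -7, -13, -25, -43, -67. Second differences: -6, -12, -18, -24. Third differences: -6, -6, -6.
Level-3 differences are constant, so f has degree 3.
Fitting a degree-3 polynomial gives f(k) = -k³ - 6k + 1.
Then f(6) = -251.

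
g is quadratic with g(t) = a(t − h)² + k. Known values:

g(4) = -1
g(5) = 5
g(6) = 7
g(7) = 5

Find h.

6

First differences 6, 2, -2; second difference -4 = 2a, so a = -2.
Expanding, the t-coefficient is −2ah = 4h; matching it to the data gives h = 6, and then k = 7.
So g(t) = -2(t − 6)² + 7.
Hence h = 6.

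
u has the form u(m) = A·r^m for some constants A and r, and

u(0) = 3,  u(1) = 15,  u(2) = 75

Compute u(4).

1875

Consecutive ratio: 15/3 = 5, and 75/15 = 5, so r = 5.
Then A·5^0 = 3 gives A = 3, and u(m) = 3·5^m.
u(4) = 3·5^4 = 1875.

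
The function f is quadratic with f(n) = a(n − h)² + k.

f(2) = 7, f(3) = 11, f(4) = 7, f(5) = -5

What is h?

3

First differences 4, -4, -12; second difference -8 = 2a, so a = -4.
Expanding, the n-coefficient is −2ah = 8h; matching it to the data gives h = 3, and then k = 11.
So f(n) = -4(n − 3)² + 11.
Hence h = 3.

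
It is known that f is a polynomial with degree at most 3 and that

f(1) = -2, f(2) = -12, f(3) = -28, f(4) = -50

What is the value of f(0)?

2

First differences: -10, -16, -22. Second differences: -6, -6.
Level-2 differences are constant, so f has degree 2.
Fitting a degree-2 polynomial gives f(k) = -3k² - k + 2.
Then f(0) = 2.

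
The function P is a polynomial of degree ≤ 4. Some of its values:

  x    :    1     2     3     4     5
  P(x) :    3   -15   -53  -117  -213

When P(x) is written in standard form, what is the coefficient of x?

1

First differences: -18, -38, -64, -96. Second differences: -20, -26, -32. Third differences: -6, -6.
Level-3 differences are constant, so P has degree 3.
Fitting a degree-3 polynomial gives P(x) = -x³ - 4x² + x + 7.
The coefficient of x is 1.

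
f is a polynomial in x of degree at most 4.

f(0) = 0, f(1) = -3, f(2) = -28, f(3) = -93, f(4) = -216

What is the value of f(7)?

-1113

Write f(x) = ax^4 + bx³ + cx² + dx + e; the 5 given values yield a linear system in the 5 coefficients.
Solving, the leading coefficient vanishes, and f(x) = -3x³ - 2x² + 2x.
Then f(7) = -1113.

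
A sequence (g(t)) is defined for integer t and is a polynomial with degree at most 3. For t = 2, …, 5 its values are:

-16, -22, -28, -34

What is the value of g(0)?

-4

First differences: -6, -6, -6.
Level-1 differences are constant, so g has degree 1.
Fitting a degree-1 polynomial gives g(t) = -6t - 4.
Then g(0) = -4.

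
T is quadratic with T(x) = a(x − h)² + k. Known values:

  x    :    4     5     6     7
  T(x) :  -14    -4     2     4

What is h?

First differences 10, 6, 2; second difference -4 = 2a, so a = -2.
Expanding, the x-coefficient is −2ah = 4h; matching it to the data gives h = 7, and then k = 4.
So T(x) = -2(x − 7)² + 4.
Hence h = 7.

7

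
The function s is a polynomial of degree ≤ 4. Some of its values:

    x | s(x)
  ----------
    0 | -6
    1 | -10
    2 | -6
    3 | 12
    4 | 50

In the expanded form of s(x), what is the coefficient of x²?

1

First differences: -4, 4, 18, 38. Second differences: 8, 14, 20. Third differences: 6, 6.
Level-3 differences are constant, so s has degree 3.
Fitting a degree-3 polynomial gives s(x) = x³ + x² - 6x - 6.
The coefficient of x² is 1.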